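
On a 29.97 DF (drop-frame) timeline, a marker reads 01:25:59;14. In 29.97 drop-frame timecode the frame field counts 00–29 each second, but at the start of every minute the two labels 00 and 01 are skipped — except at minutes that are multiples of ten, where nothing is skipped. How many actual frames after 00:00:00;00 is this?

Complete 10-minute blocks: 8, each 17982 frames → 143856.
Remaining 5 whole minutes in the current block: 1800 + 4 × 1798 = 8992 frames.
Within the current minute: 59 × 30 + 14 − 2 = 1782 (labels ;00/;01 skipped at this minute). Total = 143856 + 8992 + 1782 = 154630.

154630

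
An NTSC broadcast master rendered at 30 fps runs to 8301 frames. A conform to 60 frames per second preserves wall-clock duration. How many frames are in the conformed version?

Frames at target rate = 8301 × (60) / (30) = 16602.

16602 frames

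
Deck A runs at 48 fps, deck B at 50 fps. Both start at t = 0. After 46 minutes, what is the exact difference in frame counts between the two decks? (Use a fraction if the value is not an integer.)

46 min = 2760 s.
A emits 48 × 2760 = 132480 frames; B emits 50 × 2760 = 138000.
Difference = 5520 frames; B is ahead of A.

5520 frames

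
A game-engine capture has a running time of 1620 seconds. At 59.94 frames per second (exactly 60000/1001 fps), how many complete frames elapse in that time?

97102 frames

Frames = 1620 × 60000/1001 = 97200000/1001 ≈ 97102.8971.
Complete frames: 97102.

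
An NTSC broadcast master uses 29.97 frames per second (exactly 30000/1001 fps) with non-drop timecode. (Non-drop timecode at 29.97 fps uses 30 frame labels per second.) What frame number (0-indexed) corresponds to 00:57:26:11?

Total seconds to the label: (0 × 3600 + 57 × 60 + 26) = 3446.
Frame index = 3446 × 30 + 11 = 103391.

frame 103391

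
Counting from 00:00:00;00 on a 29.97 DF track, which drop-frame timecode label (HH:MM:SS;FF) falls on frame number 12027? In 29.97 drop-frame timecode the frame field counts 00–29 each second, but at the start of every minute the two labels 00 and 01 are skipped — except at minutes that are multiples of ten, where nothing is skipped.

00:06:41;09

Ten DF minutes hold 17982 frames, so frame 12027 lies in block 0 (frames 0–17981) with 12027 frames into that block.
The block's first minute is 1800 frames and the rest 1798 each; 12027 frames reaches minute 6, so 0 × 18 + 6 × 2 = 12 labels have been skipped so far.
Adding those back, label number 12027 + 12 = 12039 at 30 labels/s is 401 s + 9 f = 0 h 6 min 41 s frame 9, i.e. 00:06:41;09.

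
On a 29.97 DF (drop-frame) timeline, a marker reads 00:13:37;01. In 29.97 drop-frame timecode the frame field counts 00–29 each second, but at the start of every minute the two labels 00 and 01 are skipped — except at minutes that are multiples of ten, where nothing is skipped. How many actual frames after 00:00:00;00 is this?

24487

Complete 10-minute blocks: 1, each 17982 frames → 17982.
Remaining 3 whole minutes in the current block: 1800 + 2 × 1798 = 5396 frames.
Within the current minute: 37 × 30 + 1 − 2 = 1109 (labels ;00/;01 skipped at this minute). Total = 17982 + 5396 + 1109 = 24487.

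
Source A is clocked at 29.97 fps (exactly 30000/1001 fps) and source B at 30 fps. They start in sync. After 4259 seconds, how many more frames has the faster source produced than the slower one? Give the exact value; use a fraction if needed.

A emits 30000/1001 × 4259 = 127770000/1001 frames; B emits 30 × 4259 = 127770.
Difference = 127770/1001 frames (≈ 127.6424); B is ahead of A.

127770/1001 frames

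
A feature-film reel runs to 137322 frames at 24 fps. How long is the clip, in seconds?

Running time = 137322 / (24) = 5721.75 s.

5721.75 seconds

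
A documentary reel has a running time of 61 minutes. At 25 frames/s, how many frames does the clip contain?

91500 frames

61 min = 3660 s.
Frames = 3660 × 25 = 91500.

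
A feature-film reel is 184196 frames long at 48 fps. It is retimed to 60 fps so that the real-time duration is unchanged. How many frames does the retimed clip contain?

230245 frames

Target frames = source frames × (target rate / source rate) = 184196 × (60)/(48) = 184196 × 5/4 = 230245.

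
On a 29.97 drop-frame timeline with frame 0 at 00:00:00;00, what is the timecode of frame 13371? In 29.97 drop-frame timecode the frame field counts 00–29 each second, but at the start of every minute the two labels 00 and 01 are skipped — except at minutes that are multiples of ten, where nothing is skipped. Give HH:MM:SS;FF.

Ten DF minutes hold 17982 frames, so frame 13371 lies in block 0 (frames 0–17981) with 13371 frames into that block.
The block's first minute is 1800 frames and the rest 1798 each; 13371 frames reaches minute 7, so 0 × 18 + 7 × 2 = 14 labels have been skipped so far.
Adding those back, label number 13371 + 14 = 13385 at 30 labels/s is 446 s + 5 f = 0 h 7 min 26 s frame 5, i.e. 00:07:26;05.

00:07:26;05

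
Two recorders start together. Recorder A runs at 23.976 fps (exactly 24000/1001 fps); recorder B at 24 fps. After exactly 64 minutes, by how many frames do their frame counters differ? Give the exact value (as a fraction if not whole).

92160/1001 frames

64 min = 3840 s.
A emits 24000/1001 × 3840 = 92160000/1001 frames; B emits 24 × 3840 = 92160.
Difference = 92160/1001 frames (≈ 92.0679); B is ahead of A.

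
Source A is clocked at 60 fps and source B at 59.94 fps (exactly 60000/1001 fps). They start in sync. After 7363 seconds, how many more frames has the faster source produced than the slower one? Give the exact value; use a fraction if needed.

A emits 60 × 7363 = 441780 frames; B emits 60000/1001 × 7363 = 441780000/1001.
Difference = 441780/1001 frames (≈ 441.3387); B is behind A.

441780/1001 frames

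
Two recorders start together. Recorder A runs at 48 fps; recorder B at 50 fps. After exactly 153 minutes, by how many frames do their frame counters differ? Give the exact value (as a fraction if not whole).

18360 frames

153 min = 9180 s.
A emits 48 × 9180 = 440640 frames; B emits 50 × 9180 = 459000.
Difference = 18360 frames; B is ahead of A.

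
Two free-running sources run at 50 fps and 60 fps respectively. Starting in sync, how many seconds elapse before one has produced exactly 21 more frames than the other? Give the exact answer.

The gap grows by |60 − 50| = 10 frames per second.
Time for a 21-frame gap: 21 ÷ (10) = 2.1 s.

2.1 seconds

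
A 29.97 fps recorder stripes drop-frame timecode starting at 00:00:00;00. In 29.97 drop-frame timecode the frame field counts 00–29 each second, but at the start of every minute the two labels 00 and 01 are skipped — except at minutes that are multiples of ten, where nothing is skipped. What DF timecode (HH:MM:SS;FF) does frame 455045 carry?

04:13:03;11

Ten DF minutes hold 17982 frames, so frame 455045 lies in block 25 (frames 449550–467531) with 5495 frames into that block.
The block's first minute is 1800 frames and the rest 1798 each; 5495 frames reaches minute 3, so 25 × 18 + 3 × 2 = 456 labels have been skipped so far.
Adding those back, label number 455045 + 456 = 455501 at 30 labels/s is 15183 s + 11 f = 4 h 13 min 3 s frame 11, i.e. 04:13:03;11.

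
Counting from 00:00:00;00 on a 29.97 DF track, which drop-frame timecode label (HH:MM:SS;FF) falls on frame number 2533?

Each 10-minute DF block holds 10 × 60 × 30 − 9 × 2 = 17982 frames. 2533 ÷ 17982 → 0 full blocks, remainder 2533.
Within the partial block the first minute is 1800 frames and each further minute 1798, so 1 further minute boundary passed. Total skipped labels = 18 × 0 + 2 × 1 = 2.
Non-drop label index = 2533 + 2 = 2535; at 30 labels/s that is 00:01:24:15, i.e. DF 00:01:24;15.

00:01:24;15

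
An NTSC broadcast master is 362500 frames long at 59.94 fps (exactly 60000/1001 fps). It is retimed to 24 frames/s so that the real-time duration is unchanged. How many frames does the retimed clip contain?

145145 frames

Target frames = source frames × (target rate / source rate) = 362500 × (24)/(60000/1001) = 362500 × 1001/2500 = 145145.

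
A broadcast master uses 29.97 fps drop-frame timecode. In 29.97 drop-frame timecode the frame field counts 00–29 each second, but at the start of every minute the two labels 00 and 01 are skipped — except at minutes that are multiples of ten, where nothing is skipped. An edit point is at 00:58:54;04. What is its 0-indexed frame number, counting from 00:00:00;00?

105918

Complete 10-minute blocks: 5, each 17982 frames → 89910.
Remaining 8 whole minutes in the current block: 1800 + 7 × 1798 = 14386 frames.
Within the current minute: 54 × 30 + 4 − 2 = 1622 (labels ;00/;01 skipped at this minute). Total = 89910 + 14386 + 1622 = 105918.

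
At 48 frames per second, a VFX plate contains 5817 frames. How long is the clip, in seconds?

Running time = 5817 / (48) = 121.1875 s.

121.1875 seconds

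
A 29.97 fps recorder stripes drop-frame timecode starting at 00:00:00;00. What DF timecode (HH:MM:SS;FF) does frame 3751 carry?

Each 10-minute DF block holds 10 × 60 × 30 − 9 × 2 = 17982 frames. 3751 ÷ 17982 → 0 full blocks, remainder 3751.
Within the partial block the first minute is 1800 frames and each further minute 1798, so 2 further minute boundaries passed. Total skipped labels = 18 × 0 + 2 × 2 = 4.
Non-drop label index = 3751 + 4 = 3755; at 30 labels/s that is 00:02:05:05, i.e. DF 00:02:05;05.

00:02:05;05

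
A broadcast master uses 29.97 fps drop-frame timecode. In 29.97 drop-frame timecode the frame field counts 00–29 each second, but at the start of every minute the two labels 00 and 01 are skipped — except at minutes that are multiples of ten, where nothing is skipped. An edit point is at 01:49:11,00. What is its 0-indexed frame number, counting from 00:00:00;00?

196332

Complete 10-minute blocks: 10, each 17982 frames → 179820.
Remaining 9 whole minutes in the current block: 1800 + 8 × 1798 = 16184 frames.
Within the current minute: 11 × 30 + 0 − 2 = 328 (labels ;00/;01 skipped at this minute). Total = 179820 + 16184 + 328 = 196332.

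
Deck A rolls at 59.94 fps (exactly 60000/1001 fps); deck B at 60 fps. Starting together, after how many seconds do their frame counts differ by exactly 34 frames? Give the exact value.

The gap grows by |60 − 60000/1001| = 60/1001 frames per second.
Time for a 34-frame gap: 34 ÷ (60/1001) = 17017/30 s.

17017/30 seconds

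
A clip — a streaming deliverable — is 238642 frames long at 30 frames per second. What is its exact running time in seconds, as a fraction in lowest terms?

Running time = 238642 ÷ (30) = 238642 × 1/30 = 119321/15 s.

119321/15 seconds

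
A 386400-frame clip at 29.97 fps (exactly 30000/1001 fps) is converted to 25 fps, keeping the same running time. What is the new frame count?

322322 frames

Target frames = source frames × (target rate / source rate) = 386400 × (25)/(30000/1001) = 386400 × 1001/1200 = 322322.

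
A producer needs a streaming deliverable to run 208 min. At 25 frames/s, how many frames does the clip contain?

208 min = 12480 s.
Frames = 12480 × 25 = 312000.

312000 frames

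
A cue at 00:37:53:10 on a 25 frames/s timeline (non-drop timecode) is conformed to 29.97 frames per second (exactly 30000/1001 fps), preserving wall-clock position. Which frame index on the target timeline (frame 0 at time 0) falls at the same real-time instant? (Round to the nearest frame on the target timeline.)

Source frame index: (0×3600 + 37×60 + 53) × 25 + 10 = 56835.
Real time: 56835 / (25) = 11367/5 s.
Target frame: (11367/5) × (30000/1001) = 68202000/1001 ≈ 68133.866 → 68134.

frame 68134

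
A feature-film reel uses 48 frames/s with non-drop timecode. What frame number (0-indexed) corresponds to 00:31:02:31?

Total seconds to the label: (0 × 3600 + 31 × 60 + 2) = 1862.
Frame index = 1862 × 48 + 31 = 89407.

89407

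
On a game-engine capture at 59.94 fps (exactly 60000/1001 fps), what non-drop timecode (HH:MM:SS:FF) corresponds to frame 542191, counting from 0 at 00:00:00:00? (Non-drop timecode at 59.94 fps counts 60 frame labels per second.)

02:30:36:31

542191 ÷ 60 = 9036 full seconds, remainder 31 frames.
9036 s = 2 h 30 min 36 s.
Timecode: 02:30:36:31.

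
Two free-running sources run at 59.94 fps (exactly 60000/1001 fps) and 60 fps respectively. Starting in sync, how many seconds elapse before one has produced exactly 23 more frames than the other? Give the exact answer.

23023/60 seconds

The gap grows by |60 − 60000/1001| = 60/1001 frames per second.
Time for a 23-frame gap: 23 ÷ (60/1001) = 23023/60 s.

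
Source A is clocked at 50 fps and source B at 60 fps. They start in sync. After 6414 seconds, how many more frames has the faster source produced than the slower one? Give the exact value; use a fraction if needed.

64140 frames

A emits 50 × 6414 = 320700 frames; B emits 60 × 6414 = 384840.
Difference = 64140 frames; B is ahead of A.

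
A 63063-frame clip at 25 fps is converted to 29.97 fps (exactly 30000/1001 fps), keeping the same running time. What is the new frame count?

75600 frames

Target frames = source frames × (target rate / source rate) = 63063 × (30000/1001)/(25) = 63063 × 1200/1001 = 75600.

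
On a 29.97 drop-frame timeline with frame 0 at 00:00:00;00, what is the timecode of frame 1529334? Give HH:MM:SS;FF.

14:10:28;24

Ten DF minutes hold 17982 frames, so frame 1529334 lies in block 85 (frames 1528470–1546451) with 864 frames into that block.
The block's first minute is 1800 frames and the rest 1798 each; 864 frames reaches minute 0, so 85 × 18 + 0 × 2 = 1530 labels have been skipped so far.
Adding those back, label number 1529334 + 1530 = 1530864 at 30 labels/s is 51028 s + 24 f = 14 h 10 min 28 s frame 24, i.e. 14:10:28;24.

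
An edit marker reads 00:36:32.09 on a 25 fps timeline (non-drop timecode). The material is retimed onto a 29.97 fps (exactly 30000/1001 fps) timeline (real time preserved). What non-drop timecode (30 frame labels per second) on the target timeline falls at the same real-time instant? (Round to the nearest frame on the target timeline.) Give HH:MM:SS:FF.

Source frame index: (0×3600 + 36×60 + 32) × 25 + 9 = 54809.
Real time: 54809 / (25) = 54809/25 s.
Target frame: (54809/25) × (30000/1001) = 65770800/1001 ≈ 65705.095 → 65705.
At 30 labels/s: frame 65705 → 00:36:30:05.

00:36:30:05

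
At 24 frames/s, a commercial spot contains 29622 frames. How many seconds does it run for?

Running time = 29622 / (24) = 1234.25 s.

1234.25 seconds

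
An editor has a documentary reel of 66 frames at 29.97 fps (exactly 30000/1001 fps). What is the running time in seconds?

Running time = 66 / (30000/1001) = 2.2022 s.

2.2022 seconds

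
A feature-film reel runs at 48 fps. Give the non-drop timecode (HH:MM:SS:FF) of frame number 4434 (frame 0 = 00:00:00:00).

4434 ÷ 48 = 92 full seconds, remainder 18 frames.
92 s = 0 h 1 min 32 s.
Timecode: 00:01:32:18.

00:01:32:18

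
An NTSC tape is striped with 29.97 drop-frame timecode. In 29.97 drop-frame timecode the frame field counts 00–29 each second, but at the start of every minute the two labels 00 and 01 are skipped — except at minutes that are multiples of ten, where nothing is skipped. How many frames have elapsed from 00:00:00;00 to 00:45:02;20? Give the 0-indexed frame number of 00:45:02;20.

80998

As if non-drop at 30 labels/s: (0 × 3600 + 45 × 60 + 2) × 30 + 20 = 81080.
Minute boundaries passed: 45; those not divisible by 10: 45 − 4 = 41; dropped labels = 2 × 41 = 82.
Actual frame index = 81080 − 82 = 80998.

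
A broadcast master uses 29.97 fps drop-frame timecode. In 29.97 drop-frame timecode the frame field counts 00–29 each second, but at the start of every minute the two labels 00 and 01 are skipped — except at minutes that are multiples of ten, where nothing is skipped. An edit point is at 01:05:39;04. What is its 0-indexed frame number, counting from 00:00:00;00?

118056

Complete 10-minute blocks: 6, each 17982 frames → 107892.
Remaining 5 whole minutes in the current block: 1800 + 4 × 1798 = 8992 frames.
Within the current minute: 39 × 30 + 4 − 2 = 1172 (labels ;00/;01 skipped at this minute). Total = 107892 + 8992 + 1172 = 118056.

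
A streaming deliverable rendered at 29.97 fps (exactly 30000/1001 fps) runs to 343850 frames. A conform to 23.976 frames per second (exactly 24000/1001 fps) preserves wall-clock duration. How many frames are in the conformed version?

275080 frames

Target frames = source frames × (target rate / source rate) = 343850 × (24000/1001)/(30000/1001) = 343850 × 4/5 = 275080.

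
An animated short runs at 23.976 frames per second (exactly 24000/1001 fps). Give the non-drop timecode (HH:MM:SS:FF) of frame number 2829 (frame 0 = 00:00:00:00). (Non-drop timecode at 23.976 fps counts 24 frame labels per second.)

2829 ÷ 24 = 117 full seconds, remainder 21 frames.
117 s = 0 h 1 min 57 s.
Timecode: 00:01:57:21.

00:01:57:21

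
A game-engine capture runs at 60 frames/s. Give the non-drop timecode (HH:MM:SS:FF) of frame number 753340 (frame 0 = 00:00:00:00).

753340 ÷ 60 = 12555 full seconds, remainder 40 frames.
12555 s = 3 h 29 min 15 s.
Timecode: 03:29:15:40.

03:29:15:40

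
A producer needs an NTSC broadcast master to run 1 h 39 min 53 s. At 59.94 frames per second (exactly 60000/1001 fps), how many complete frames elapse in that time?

1 h 39 min 53 s = 5993 s.
Frames = 5993 × 60000/1001 = 27660000/77 ≈ 359220.7792.
Complete frames: 359220.

359220 frames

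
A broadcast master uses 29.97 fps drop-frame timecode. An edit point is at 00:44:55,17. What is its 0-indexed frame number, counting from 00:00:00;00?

As if non-drop at 30 labels/s: (0 × 3600 + 44 × 60 + 55) × 30 + 17 = 80867.
Minute boundaries passed: 44; those not divisible by 10: 44 − 4 = 40; dropped labels = 2 × 40 = 80.
Actual frame index = 80867 − 80 = 80787.

80787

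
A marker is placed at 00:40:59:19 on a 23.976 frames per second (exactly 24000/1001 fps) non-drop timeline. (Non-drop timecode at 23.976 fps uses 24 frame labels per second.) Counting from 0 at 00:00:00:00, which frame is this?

59035

Total seconds to the label: (0 × 3600 + 40 × 60 + 59) = 2459.
Frame index = 2459 × 24 + 19 = 59035.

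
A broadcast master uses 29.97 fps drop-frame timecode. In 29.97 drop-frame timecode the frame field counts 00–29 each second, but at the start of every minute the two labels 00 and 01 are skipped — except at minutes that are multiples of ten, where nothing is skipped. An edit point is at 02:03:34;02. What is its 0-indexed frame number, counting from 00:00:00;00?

222200

Complete 10-minute blocks: 12, each 17982 frames → 215784.
Remaining 3 whole minutes in the current block: 1800 + 2 × 1798 = 5396 frames.
Within the current minute: 34 × 30 + 2 − 2 = 1020 (labels ;00/;01 skipped at this minute). Total = 215784 + 5396 + 1020 = 222200.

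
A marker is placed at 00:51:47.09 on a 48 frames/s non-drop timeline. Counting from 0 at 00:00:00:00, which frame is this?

Total seconds to the label: (0 × 3600 + 51 × 60 + 47) = 3107.
Frame index = 3107 × 48 + 9 = 149145.

149145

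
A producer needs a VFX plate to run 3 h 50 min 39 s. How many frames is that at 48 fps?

664272 frames

3 h 50 min 39 s = 13839 s.
Frames = 13839 × 48 = 664272.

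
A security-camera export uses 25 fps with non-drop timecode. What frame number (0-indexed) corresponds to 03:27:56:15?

Total seconds to the label: (3 × 3600 + 27 × 60 + 56) = 12476.
Frame index = 12476 × 25 + 15 = 311915.

311915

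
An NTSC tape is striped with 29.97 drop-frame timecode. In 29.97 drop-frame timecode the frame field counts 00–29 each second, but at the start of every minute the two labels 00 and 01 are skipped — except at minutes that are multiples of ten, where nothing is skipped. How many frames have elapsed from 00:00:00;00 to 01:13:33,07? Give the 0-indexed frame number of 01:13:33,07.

132265

As if non-drop at 30 labels/s: (1 × 3600 + 13 × 60 + 33) × 30 + 7 = 132397.
Minute boundaries passed: 73; those not divisible by 10: 73 − 7 = 66; dropped labels = 2 × 66 = 132.
Actual frame index = 132397 − 132 = 132265.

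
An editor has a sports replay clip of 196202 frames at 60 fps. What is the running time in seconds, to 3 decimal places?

3270.033 seconds

Running time = 196202 × 1/60 = 98101/30 s ≈ 3270.033 s.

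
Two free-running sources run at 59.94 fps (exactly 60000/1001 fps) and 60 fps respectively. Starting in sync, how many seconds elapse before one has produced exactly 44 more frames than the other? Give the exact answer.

The gap grows by |60 − 60000/1001| = 60/1001 frames per second.
Time for a 44-frame gap: 44 ÷ (60/1001) = 11011/15 s.

11011/15 seconds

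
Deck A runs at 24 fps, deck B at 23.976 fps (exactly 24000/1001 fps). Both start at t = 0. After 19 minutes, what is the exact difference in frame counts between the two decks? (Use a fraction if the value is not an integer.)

19 min = 1140 s.
A emits 24 × 1140 = 27360 frames; B emits 24000/1001 × 1140 = 27360000/1001.
Difference = 27360/1001 frames (≈ 27.3327); B is behind A.

27360/1001 frames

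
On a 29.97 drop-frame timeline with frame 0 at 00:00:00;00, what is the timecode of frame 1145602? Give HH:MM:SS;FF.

10:37:05;00

Each 10-minute DF block holds 10 × 60 × 30 − 9 × 2 = 17982 frames. 1145602 ÷ 17982 → 63 full blocks, remainder 12736.
Within the partial block the first minute is 1800 frames and each further minute 1798, so 7 further minute boundaries passed. Total skipped labels = 18 × 63 + 2 × 7 = 1148.
Non-drop label index = 1145602 + 1148 = 1146750; at 30 labels/s that is 10:37:05:00, i.e. DF 10:37:05;00.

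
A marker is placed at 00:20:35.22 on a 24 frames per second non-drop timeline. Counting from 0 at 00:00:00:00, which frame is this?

Total seconds to the label: (0 × 3600 + 20 × 60 + 35) = 1235.
Frame index = 1235 × 24 + 22 = 29662.

29662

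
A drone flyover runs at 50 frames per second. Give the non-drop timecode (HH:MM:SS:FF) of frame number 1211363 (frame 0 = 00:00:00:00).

06:43:47:13

1211363 ÷ 50 = 24227 full seconds, remainder 13 frames.
24227 s = 6 h 43 min 47 s.
Timecode: 06:43:47:13.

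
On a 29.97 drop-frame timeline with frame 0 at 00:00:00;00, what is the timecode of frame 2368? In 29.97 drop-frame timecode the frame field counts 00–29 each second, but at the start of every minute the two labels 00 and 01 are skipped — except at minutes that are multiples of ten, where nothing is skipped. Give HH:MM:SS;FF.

00:01:19;00

Ten DF minutes hold 17982 frames, so frame 2368 lies in block 0 (frames 0–17981) with 2368 frames into that block.
The block's first minute is 1800 frames and the rest 1798 each; 2368 frames reaches minute 1, so 0 × 18 + 1 × 2 = 2 labels have been skipped so far.
Adding those back, label number 2368 + 2 = 2370 at 30 labels/s is 79 s + 0 f = 0 h 1 min 19 s frame 0, i.e. 00:01:19;00.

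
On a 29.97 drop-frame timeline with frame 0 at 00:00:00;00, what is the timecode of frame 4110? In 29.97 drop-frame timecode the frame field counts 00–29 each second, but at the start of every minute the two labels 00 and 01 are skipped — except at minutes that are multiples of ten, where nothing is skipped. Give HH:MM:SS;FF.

Each 10-minute DF block holds 10 × 60 × 30 − 9 × 2 = 17982 frames. 4110 ÷ 17982 → 0 full blocks, remainder 4110.
Within the partial block the first minute is 1800 frames and each further minute 1798, so 2 further minute boundaries passed. Total skipped labels = 18 × 0 + 2 × 2 = 4.
Non-drop label index = 4110 + 4 = 4114; at 30 labels/s that is 00:02:17:04, i.e. DF 00:02:17;04.

00:02:17;04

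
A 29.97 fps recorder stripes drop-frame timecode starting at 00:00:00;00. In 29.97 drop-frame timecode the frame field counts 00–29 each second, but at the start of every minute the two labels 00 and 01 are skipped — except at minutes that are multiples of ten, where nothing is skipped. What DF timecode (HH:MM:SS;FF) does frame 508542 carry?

Ten DF minutes hold 17982 frames, so frame 508542 lies in block 28 (frames 503496–521477) with 5046 frames into that block.
The block's first minute is 1800 frames and the rest 1798 each; 5046 frames reaches minute 2, so 28 × 18 + 2 × 2 = 508 labels have been skipped so far.
Adding those back, label number 508542 + 508 = 509050 at 30 labels/s is 16968 s + 10 f = 4 h 42 min 48 s frame 10, i.e. 04:42:48;10.

04:42:48;10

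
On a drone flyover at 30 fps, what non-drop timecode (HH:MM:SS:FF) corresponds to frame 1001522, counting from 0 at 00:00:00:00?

09:16:24:02

1001522 ÷ 30 = 33384 full seconds, remainder 2 frames.
33384 s = 9 h 16 min 24 s.
Timecode: 09:16:24:02.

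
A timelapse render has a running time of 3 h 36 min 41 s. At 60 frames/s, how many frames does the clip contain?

3 h 36 min 41 s = 13001 s.
Frames = 13001 × 60 = 780060.

780060 frames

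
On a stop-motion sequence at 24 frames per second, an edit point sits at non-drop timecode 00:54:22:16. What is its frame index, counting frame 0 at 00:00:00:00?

frame 78304

Total seconds to the label: (0 × 3600 + 54 × 60 + 22) = 3262.
Frame index = 3262 × 24 + 16 = 78304.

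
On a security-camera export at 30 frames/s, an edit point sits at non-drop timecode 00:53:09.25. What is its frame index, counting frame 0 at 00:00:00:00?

Total seconds to the label: (0 × 3600 + 53 × 60 + 9) = 3189.
Frame index = 3189 × 30 + 25 = 95695.

95695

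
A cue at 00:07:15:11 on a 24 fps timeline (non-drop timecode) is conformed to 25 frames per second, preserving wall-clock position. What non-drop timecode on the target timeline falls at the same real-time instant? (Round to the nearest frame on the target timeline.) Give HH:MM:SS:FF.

00:07:15:11

Source frame index: (0×3600 + 7×60 + 15) × 24 + 11 = 10451.
Real time: 10451 / (24) = 10451/24 s.
Target frame: (10451/24) × (25) = 261275/24 ≈ 10886.458 → 10886.
At 25 labels/s: frame 10886 → 00:07:15:11.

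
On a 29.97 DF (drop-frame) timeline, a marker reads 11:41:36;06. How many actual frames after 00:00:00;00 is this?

Complete 10-minute blocks: 70, each 17982 frames → 1258740.
Remaining 1 whole minute in the current block: 1800 + 0 × 1798 = 1800 frames.
Within the current minute: 36 × 30 + 6 − 2 = 1084 (labels ;00/;01 skipped at this minute). Total = 1258740 + 1800 + 1084 = 1261624.

1261624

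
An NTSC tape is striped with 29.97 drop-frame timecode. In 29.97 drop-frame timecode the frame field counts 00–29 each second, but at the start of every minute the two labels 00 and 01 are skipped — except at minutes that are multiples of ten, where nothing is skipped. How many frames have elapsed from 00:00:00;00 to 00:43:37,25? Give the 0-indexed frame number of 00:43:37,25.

Complete 10-minute blocks: 4, each 17982 frames → 71928.
Remaining 3 whole minutes in the current block: 1800 + 2 × 1798 = 5396 frames.
Within the current minute: 37 × 30 + 25 − 2 = 1133 (labels ;00/;01 skipped at this minute). Total = 71928 + 5396 + 1133 = 78457.

78457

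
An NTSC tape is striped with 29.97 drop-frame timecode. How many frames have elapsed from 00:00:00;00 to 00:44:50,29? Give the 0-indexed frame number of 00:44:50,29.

80649

As if non-drop at 30 labels/s: (0 × 3600 + 44 × 60 + 50) × 30 + 29 = 80729.
Minute boundaries passed: 44; those not divisible by 10: 44 − 4 = 40; dropped labels = 2 × 40 = 80.
Actual frame index = 80729 − 80 = 80649.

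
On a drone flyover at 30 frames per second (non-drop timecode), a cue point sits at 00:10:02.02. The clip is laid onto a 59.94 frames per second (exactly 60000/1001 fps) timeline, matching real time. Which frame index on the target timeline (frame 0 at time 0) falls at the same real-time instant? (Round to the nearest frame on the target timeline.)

frame 36088

Source frame index: (0×3600 + 10×60 + 2) × 30 + 2 = 18062.
Real time: 18062 / (30) = 9031/15 s.
Target frame: (9031/15) × (60000/1001) = 3284000/91 ≈ 36087.912 → 36088.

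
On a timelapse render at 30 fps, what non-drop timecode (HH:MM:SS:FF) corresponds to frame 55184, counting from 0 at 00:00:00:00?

00:30:39:14

55184 ÷ 30 = 1839 full seconds, remainder 14 frames.
1839 s = 0 h 30 min 39 s.
Timecode: 00:30:39:14.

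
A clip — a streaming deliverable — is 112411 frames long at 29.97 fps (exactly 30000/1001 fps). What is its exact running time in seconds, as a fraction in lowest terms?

Running time = 112411 ÷ (30000/1001) = 112411 × 1001/30000 = 112523411/30000 s.

112523411/30000 seconds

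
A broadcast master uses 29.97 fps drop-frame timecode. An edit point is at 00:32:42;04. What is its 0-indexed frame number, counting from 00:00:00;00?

58806

As if non-drop at 30 labels/s: (0 × 3600 + 32 × 60 + 42) × 30 + 4 = 58864.
Minute boundaries passed: 32; those not divisible by 10: 32 − 3 = 29; dropped labels = 2 × 29 = 58.
Actual frame index = 58864 − 58 = 58806.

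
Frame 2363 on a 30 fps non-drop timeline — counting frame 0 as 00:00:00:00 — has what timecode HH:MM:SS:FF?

00:01:18:23

2363 ÷ 30 = 78 full seconds, remainder 23 frames.
78 s = 0 h 1 min 18 s.
Timecode: 00:01:18:23.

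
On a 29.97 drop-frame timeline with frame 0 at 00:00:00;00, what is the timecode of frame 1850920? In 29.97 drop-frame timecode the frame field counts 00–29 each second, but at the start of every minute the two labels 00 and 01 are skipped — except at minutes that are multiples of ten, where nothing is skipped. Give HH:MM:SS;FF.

17:09:19;04

Each 10-minute DF block holds 10 × 60 × 30 − 9 × 2 = 17982 frames. 1850920 ÷ 17982 → 102 full blocks, remainder 16756.
Within the partial block the first minute is 1800 frames and each further minute 1798, so 9 further minute boundaries passed. Total skipped labels = 18 × 102 + 2 × 9 = 1854.
Non-drop label index = 1850920 + 1854 = 1852774; at 30 labels/s that is 17:09:19:04, i.e. DF 17:09:19;04.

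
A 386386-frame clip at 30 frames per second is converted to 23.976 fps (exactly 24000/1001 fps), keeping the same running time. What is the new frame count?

308800 frames

Target frames = source frames × (target rate / source rate) = 386386 × (24000/1001)/(30) = 386386 × 800/1001 = 308800.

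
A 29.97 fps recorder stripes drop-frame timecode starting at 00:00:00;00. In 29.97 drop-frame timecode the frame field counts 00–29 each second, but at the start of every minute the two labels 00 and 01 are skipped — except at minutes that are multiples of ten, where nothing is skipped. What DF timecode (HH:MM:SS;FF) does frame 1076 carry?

Each 10-minute DF block holds 10 × 60 × 30 − 9 × 2 = 17982 frames. 1076 ÷ 17982 → 0 full blocks, remainder 1076.
Within the partial block the first minute is 1800 frames and each further minute 1798, so 0 further minute boundaries passed. Total skipped labels = 18 × 0 + 2 × 0 = 0.
Non-drop label index = 1076 + 0 = 1076; at 30 labels/s that is 00:00:35:26, i.e. DF 00:00:35;26.

00:00:35;26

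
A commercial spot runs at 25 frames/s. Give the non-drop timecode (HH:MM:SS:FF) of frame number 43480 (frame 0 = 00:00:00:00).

43480 ÷ 25 = 1739 full seconds, remainder 5 frames.
1739 s = 0 h 28 min 59 s.
Timecode: 00:28:59:05.

00:28:59:05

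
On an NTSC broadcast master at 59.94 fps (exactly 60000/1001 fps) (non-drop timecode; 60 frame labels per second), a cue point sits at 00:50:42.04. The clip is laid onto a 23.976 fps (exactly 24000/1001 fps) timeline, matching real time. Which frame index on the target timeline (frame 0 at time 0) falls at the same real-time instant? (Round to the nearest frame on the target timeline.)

frame 73010

Source frame index: (0×3600 + 50×60 + 42) × 60 + 4 = 182524.
Real time: 182524 / (60000/1001) = 45676631/15000 s.
Target frame: (45676631/15000) × (24000/1001) = 365048/5 ≈ 73009.600 → 73010.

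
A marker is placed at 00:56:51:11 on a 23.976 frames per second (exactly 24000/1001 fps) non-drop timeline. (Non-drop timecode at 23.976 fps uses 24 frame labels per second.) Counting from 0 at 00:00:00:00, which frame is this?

Total seconds to the label: (0 × 3600 + 56 × 60 + 51) = 3411.
Frame index = 3411 × 24 + 11 = 81875.

frame 81875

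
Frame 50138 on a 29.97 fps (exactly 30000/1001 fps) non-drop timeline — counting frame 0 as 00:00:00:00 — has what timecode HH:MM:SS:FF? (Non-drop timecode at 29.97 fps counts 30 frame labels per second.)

50138 ÷ 30 = 1671 full seconds, remainder 8 frames.
1671 s = 0 h 27 min 51 s.
Timecode: 00:27:51:08.

00:27:51:08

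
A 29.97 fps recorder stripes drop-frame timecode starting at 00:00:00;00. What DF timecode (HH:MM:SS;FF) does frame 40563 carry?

00:22:33;13

Ten DF minutes hold 17982 frames, so frame 40563 lies in block 2 (frames 35964–53945) with 4599 frames into that block.
The block's first minute is 1800 frames and the rest 1798 each; 4599 frames reaches minute 2, so 2 × 18 + 2 × 2 = 40 labels have been skipped so far.
Adding those back, label number 40563 + 40 = 40603 at 30 labels/s is 1353 s + 13 f = 0 h 22 min 33 s frame 13, i.e. 00:22:33;13.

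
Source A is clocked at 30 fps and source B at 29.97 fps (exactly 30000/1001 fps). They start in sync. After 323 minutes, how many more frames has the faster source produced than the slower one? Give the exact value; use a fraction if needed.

581400/1001 frames

323 min = 19380 s.
A emits 30 × 19380 = 581400 frames; B emits 30000/1001 × 19380 = 581400000/1001.
Difference = 581400/1001 frames (≈ 580.8192); B is behind A.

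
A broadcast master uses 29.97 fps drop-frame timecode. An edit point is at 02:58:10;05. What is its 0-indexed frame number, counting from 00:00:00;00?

320383

As if non-drop at 30 labels/s: (2 × 3600 + 58 × 60 + 10) × 30 + 5 = 320705.
Minute boundaries passed: 178; those not divisible by 10: 178 − 17 = 161; dropped labels = 2 × 161 = 322.
Actual frame index = 320705 − 322 = 320383.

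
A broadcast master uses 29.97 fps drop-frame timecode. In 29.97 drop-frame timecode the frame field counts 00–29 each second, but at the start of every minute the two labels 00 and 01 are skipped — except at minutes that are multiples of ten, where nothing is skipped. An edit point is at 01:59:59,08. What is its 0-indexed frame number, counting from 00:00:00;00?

215762

As if non-drop at 30 labels/s: (1 × 3600 + 59 × 60 + 59) × 30 + 8 = 215978.
Minute boundaries passed: 119; those not divisible by 10: 119 − 11 = 108; dropped labels = 2 × 108 = 216.
Actual frame index = 215978 − 216 = 215762.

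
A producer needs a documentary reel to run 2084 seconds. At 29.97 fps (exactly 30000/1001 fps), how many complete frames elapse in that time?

62457 frames

Frames = 2084 × 30000/1001 = 62520000/1001 ≈ 62457.5425.
Complete frames: 62457.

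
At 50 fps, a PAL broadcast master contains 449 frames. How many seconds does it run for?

Running time = 449 / (50) = 8.98 s.

8.98 seconds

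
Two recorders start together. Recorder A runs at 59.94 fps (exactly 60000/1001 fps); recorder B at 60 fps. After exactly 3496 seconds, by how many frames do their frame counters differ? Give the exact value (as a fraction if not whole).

A emits 60000/1001 × 3496 = 209760000/1001 frames; B emits 60 × 3496 = 209760.
Difference = 209760/1001 frames (≈ 209.5504); B is ahead of A.

209760/1001 frames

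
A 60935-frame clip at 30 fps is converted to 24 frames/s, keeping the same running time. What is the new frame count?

48748 frames

Target frames = source frames × (target rate / source rate) = 60935 × (24)/(30) = 60935 × 4/5 = 48748.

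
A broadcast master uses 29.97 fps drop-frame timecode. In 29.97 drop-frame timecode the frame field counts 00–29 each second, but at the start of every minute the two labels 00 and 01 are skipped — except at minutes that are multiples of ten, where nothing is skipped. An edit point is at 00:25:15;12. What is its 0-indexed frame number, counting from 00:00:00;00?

As if non-drop at 30 labels/s: (0 × 3600 + 25 × 60 + 15) × 30 + 12 = 45462.
Minute boundaries passed: 25; those not divisible by 10: 25 − 2 = 23; dropped labels = 2 × 23 = 46.
Actual frame index = 45462 − 46 = 45416.

45416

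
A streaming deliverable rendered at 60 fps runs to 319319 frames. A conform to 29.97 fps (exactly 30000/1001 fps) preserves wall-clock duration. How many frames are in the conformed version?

Target frames = source frames × (target rate / source rate) = 319319 × (30000/1001)/(60) = 319319 × 500/1001 = 159500.

159500 frames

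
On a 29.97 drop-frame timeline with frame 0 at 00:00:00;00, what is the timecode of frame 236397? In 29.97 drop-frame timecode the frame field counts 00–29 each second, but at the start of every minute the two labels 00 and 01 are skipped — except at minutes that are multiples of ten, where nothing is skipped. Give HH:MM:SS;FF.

Ten DF minutes hold 17982 frames, so frame 236397 lies in block 13 (frames 233766–251747) with 2631 frames into that block.
The block's first minute is 1800 frames and the rest 1798 each; 2631 frames reaches minute 1, so 13 × 18 + 1 × 2 = 236 labels have been skipped so far.
Adding those back, label number 236397 + 236 = 236633 at 30 labels/s is 7887 s + 23 f = 2 h 11 min 27 s frame 23, i.e. 02:11:27;23.

02:11:27;23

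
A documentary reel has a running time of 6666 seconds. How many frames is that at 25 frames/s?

Frames = 6666 × 25 = 166650.

166650 frames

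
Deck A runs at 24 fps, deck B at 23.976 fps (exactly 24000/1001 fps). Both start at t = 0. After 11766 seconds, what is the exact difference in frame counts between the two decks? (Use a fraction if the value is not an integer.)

A emits 24 × 11766 = 282384 frames; B emits 24000/1001 × 11766 = 282384000/1001.
Difference = 282384/1001 frames (≈ 282.1019); B is behind A.

282384/1001 frames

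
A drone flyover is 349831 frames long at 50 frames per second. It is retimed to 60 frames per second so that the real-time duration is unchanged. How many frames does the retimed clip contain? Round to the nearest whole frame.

419797 frames

Frames at target rate = 349831 × (60) / (50) = 2098986/5 ≈ 419797.200.
Nearest whole frame: 419797.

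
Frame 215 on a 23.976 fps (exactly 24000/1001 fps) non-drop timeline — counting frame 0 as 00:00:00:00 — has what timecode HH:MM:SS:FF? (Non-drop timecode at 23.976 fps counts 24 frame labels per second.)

00:00:08:23

215 ÷ 24 = 8 full seconds, remainder 23 frames.
8 s = 0 h 0 min 8 s.
Timecode: 00:00:08:23.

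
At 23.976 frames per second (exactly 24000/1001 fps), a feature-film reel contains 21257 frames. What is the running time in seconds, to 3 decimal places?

Running time = 21257 × 1001/24000 = 21278257/24000 s ≈ 886.594 s.

886.594 seconds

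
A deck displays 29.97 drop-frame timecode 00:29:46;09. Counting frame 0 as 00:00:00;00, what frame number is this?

As if non-drop at 30 labels/s: (0 × 3600 + 29 × 60 + 46) × 30 + 9 = 53589.
Minute boundaries passed: 29; those not divisible by 10: 29 − 2 = 27; dropped labels = 2 × 27 = 54.
Actual frame index = 53589 − 54 = 53535.

53535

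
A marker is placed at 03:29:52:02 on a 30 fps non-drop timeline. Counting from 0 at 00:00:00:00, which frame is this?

377762

Total seconds to the label: (3 × 3600 + 29 × 60 + 52) = 12592.
Frame index = 12592 × 30 + 2 = 377762.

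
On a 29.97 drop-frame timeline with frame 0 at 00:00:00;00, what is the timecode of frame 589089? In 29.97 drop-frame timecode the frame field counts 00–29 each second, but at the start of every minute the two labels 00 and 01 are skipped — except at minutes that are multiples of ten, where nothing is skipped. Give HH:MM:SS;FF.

05:27:35;29

Ten DF minutes hold 17982 frames, so frame 589089 lies in block 32 (frames 575424–593405) with 13665 frames into that block.
The block's first minute is 1800 frames and the rest 1798 each; 13665 frames reaches minute 7, so 32 × 18 + 7 × 2 = 590 labels have been skipped so far.
Adding those back, label number 589089 + 590 = 589679 at 30 labels/s is 19655 s + 29 f = 5 h 27 min 35 s frame 29, i.e. 05:27:35;29.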